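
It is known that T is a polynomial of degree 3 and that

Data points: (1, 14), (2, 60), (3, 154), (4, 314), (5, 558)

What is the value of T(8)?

First differences: 46, 94, 160, 244. Second differences: 48, 66, 84. Third differences: 18, 18.
Level-3 differences are constant, so T has degree 3.
Fitting a degree-3 polynomial gives T(m) = 3m³ + 6m² + 7m - 2.
Then T(8) = 1974.

1974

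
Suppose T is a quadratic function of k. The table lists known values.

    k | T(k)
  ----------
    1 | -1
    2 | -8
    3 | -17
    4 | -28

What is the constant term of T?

Write T(k) = ak² + bk + c; the 4 given values yield a linear system in the 3 coefficients.
Solving, T(k) = -k² - 4k + 4.
The constant term is T(0) = 4.

4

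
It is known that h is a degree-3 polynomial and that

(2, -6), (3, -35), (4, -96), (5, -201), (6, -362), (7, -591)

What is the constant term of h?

First differences: -29, -61, -105, -161, -229. Second differences: -32, -44, -56, -68. Third differences: -12, -12, -12.
Level-3 differences are constant, so h has degree 3.
Fitting a degree-3 polynomial gives h(x) = -2x³ + 2x² - x + 4.
The constant term is h(0) = 4.

4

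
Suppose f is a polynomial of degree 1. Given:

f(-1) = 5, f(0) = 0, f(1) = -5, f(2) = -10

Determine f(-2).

First differences: -5, -5, -5.
Level-1 differences are constant, so f has degree 1.
Fitting a degree-1 polynomial gives f(t) = -5t.
Then f(-2) = 10.

10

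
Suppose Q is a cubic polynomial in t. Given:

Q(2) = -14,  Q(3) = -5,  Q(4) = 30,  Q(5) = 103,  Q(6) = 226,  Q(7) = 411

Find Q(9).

First differences: 9, 35, 73, 123, 185. Second differences: 26, 38, 50, 62. Third differences: 12, 12, 12.
Level-3 differences are constant, so Q has degree 3.
Fitting a degree-3 polynomial gives Q(t) = 2t³ - 5t² - 4t - 2.
Then Q(9) = 1015.

1015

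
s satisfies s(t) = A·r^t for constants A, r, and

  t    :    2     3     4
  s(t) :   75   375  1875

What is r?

Consecutive ratio: 375/75 = 5, and 1875/375 = 5, so r = 5.
Then A·5^2 = 75 gives A = 3, and s(t) = 3·5^t.

5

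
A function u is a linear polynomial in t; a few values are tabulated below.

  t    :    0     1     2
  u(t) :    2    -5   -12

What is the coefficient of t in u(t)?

-7

Write u(t) = at + b; the 3 given values yield a linear system in the 2 coefficients.
Solving, u(t) = -7t + 2.
The coefficient of t is -7.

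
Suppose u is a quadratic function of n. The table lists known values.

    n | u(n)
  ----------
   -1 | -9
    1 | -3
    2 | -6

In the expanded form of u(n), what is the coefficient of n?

Write u(n) = an² + bn + c; the 3 given values yield a linear system in the 3 coefficients.
Solving, u(n) = -2n² + 3n - 4.
The coefficient of n is 3.

3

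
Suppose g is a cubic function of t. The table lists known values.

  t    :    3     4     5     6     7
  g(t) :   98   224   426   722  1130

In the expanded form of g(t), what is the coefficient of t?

1

Write g(t) = at³ + bt² + ct + d; the 5 given values yield a linear system in the 4 coefficients.
Solving, g(t) = 3t³ + 2t² + t - 4.
The coefficient of t is 1.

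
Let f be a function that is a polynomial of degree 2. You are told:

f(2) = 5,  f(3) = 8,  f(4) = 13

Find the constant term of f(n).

5

Write f(n) = an² + bn + c; the 3 given values yield a linear system in the 3 coefficients.
Solving, f(n) = n² - 2n + 5.
The constant term is f(0) = 5.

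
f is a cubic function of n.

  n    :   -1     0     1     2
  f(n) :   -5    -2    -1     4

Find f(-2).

Write f(n) = an³ + bn² + cn + d; the 4 given values yield a linear system in the 4 coefficients.
Solving, f(n) = n³ - n² + n - 2.
Then f(-2) = -16.

-16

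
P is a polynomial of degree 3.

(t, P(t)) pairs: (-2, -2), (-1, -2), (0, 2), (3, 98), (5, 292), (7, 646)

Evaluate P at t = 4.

178

Write P(t) = at³ + bt² + ct + d; the 6 given values yield a linear system in the 4 coefficients.
Solving, P(t) = t³ + 5t² + 8t + 2.
Then P(4) = 178.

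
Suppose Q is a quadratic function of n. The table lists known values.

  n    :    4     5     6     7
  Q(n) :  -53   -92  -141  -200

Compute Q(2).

-5

First differences: -39, -49, -59. Second differences: -10, -10.
Level-2 differences are constant, so Q has degree 2.
Fitting a degree-2 polynomial gives Q(n) = -5n² + 6n + 3.
Then Q(2) = -5.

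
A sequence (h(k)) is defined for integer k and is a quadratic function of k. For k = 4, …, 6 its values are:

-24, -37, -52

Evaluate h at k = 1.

3

Write h(k) = ak² + bk + c; the 3 given values yield a linear system in the 3 coefficients.
Solving, h(k) = -k² - 4k + 8.
Then h(1) = 3.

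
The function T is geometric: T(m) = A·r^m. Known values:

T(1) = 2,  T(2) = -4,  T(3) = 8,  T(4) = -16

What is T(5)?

32

Consecutive ratio: -4/2 = -2, and 8/(-4) = -2, so r = -2.
Then A·(-2)^1 = 2 gives A = -1, and T(m) = -1·(-2)^m.
T(5) = -1·(-2)^5 = 32.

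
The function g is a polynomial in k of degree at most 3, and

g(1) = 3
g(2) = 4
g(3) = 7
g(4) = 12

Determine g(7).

First differences: 1, 3, 5. Second differences: 2, 2.
Level-2 differences are constant, so g has degree 2.
Fitting a degree-2 polynomial gives g(k) = k² - 2k + 4.
Then g(7) = 39.

39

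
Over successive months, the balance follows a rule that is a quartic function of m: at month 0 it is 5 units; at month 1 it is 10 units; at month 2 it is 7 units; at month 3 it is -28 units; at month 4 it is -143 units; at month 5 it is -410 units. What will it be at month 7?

-1808

Write the value at m as T(m).
First differences: 5, -3, -35, -115, -267. Second differences: -8, -32, -80, -152. Third differences: -24, -48, -72. Fourth differences: -24, -24.
Level-4 differences are constant, so T has degree 4.
Fitting a degree-4 polynomial gives T(m) = -m^4 + 2m³ - 3m² + 7m + 5.
Then T(7) = -1808.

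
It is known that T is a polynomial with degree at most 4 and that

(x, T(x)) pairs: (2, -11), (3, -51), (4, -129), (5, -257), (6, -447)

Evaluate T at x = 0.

3

Write T(x) = ax^4 + bx³ + cx² + dx + e; the 5 given values yield a linear system in the 5 coefficients.
Solving, the leading coefficient vanishes, and T(x) = -2x³ - x² + 3x + 3.
Then T(0) = 3.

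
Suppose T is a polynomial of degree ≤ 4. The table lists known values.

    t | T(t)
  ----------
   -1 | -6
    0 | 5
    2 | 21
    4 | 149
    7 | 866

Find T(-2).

-43

Write T(t) = at^4 + bt³ + ct² + dt + e; the 5 given values yield a linear system in the 5 coefficients.
Solving, the leading coefficient vanishes, and T(t) = 3t³ - 4t² + 4t + 5.
Then T(-2) = -43.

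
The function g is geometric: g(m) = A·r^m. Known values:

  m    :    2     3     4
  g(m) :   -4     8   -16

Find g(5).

Consecutive ratio: 8/(-4) = -2, and -16/8 = -2, so r = -2.
Then A·(-2)^2 = -4 gives A = -1, and g(m) = -1·(-2)^m.
g(5) = -1·(-2)^5 = 32.

32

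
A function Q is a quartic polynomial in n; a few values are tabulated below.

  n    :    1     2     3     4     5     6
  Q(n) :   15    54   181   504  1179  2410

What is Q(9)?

First differences: 39, 127, 323, 675, 1231. Second differences: 88, 196, 352, 556. Third differences: 108, 156, 204. Fourth differences: 48, 48.
Level-4 differences are constant, so Q has degree 4.
Fitting a degree-4 polynomial gives Q(n) = 2n^4 - 2n³ + 6n² + 5n + 4.
Then Q(9) = 12199.

12199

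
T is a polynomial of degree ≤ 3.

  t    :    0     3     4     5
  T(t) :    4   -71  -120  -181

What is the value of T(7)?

Write T(t) = at³ + bt² + ct + d; the 4 given values yield a linear system in the 4 coefficients.
Solving, the leading coefficient vanishes, and T(t) = -6t² - 7t + 4.
Then T(7) = -339.

-339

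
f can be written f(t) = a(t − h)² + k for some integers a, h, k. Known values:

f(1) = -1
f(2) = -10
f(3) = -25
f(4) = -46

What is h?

0

First differences -9, -15, -21; second difference -6 = 2a, so a = -3.
Expanding, the t-coefficient is −2ah = 6h; matching it to the data gives h = 0, and then k = 2.
So f(t) = -3(t + 0)² + 2.
Hence h = 0.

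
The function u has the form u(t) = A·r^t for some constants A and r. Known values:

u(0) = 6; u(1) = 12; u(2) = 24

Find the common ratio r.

2

Consecutive ratio: 12/6 = 2, and 24/12 = 2, so r = 2.
Then A·2^0 = 6 gives A = 6, and u(t) = 6·2^t.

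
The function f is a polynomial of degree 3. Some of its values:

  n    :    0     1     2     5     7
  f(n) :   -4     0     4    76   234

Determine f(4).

Write f(n) = an³ + bn² + cn + d; the 5 given values yield a linear system in the 4 coefficients.
Solving, f(n) = n³ - 3n² + 6n - 4.
Then f(4) = 36.

36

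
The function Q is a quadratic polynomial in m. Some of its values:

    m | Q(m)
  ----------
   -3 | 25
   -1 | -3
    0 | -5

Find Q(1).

1

Write Q(m) = am² + bm + c; the 3 given values yield a linear system in the 3 coefficients.
Solving, Q(m) = 4m² + 2m - 5.
Then Q(1) = 1.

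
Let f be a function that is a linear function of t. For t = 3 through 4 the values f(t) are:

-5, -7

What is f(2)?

-3

Write f(t) = at + b; the 2 given values yield a linear system in the 2 coefficients.
Solving, f(t) = -2t + 1.
Then f(2) = -3.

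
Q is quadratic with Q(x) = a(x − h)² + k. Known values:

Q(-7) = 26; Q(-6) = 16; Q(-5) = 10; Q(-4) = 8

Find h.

-4

First differences -10, -6, -2; second difference 4 = 2a, so a = 2.
Expanding, the x-coefficient is −2ah = -4h; matching it to the data gives h = -4, and then k = 8.
So Q(x) = 2(x + 4)² + 8.
Hence h = -4.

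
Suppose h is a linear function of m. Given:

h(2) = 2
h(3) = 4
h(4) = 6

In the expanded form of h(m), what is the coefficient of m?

2

First differences: 2, 2.
Level-1 differences are constant, so h has degree 1.
Fitting a degree-1 polynomial gives h(m) = 2m - 2.
The coefficient of m is 2.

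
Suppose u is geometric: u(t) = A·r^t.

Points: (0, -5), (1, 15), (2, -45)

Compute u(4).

-405

Consecutive ratio: 15/(-5) = -3, and -45/15 = -3, so r = -3.
Then A·(-3)^0 = -5 gives A = -5, and u(t) = -5·(-3)^t.
u(4) = -5·(-3)^4 = -405.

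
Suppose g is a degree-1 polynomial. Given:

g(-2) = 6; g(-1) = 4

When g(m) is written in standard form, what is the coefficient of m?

Write g(m) = am + b; the 2 given values yield a linear system in the 2 coefficients.
Solving, g(m) = -2m + 2.
The coefficient of m is -2.

-2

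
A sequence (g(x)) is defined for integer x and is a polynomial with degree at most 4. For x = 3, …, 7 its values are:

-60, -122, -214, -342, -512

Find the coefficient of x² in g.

First differences: -62, -92, -128, -170. Second differences: -30, -36, -42. Third differences: -6, -6.
Level-3 differences are constant, so g has degree 3.
Fitting a degree-3 polynomial gives g(x) = -x³ - 3x² - 4x + 6.
The coefficient of x² is -3.

-3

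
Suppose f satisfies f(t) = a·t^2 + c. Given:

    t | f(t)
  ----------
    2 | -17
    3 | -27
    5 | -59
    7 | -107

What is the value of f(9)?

-171

From f(2) = -17 and f(3) = -27: 4a + c = -17 and 9a + c = -27.
Subtracting: 5a = -10, so a = -2; then c = -17 − (-2)·4 = -9.
So f(t) = -2t² − 9, and f(9) = -171.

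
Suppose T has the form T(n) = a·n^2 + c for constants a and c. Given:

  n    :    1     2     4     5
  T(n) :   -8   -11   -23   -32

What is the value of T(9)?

-88

From T(1) = -8 and T(2) = -11: 1a + c = -8 and 4a + c = -11.
Subtracting: 3a = -3, so a = -1; then c = -8 − (-1)·1 = -7.
So T(n) = -1n² − 7, and T(9) = -88.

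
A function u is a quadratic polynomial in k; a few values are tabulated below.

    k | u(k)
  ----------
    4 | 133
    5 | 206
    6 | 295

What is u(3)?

Write u(k) = ak² + bk + c; the 3 given values yield a linear system in the 3 coefficients.
Solving, u(k) = 8k² + k + 1.
Then u(3) = 76.

76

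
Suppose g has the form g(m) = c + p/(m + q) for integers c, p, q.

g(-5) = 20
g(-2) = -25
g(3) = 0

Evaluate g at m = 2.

-1

(g(m) − c)(m + q) = p for each data point; the three points give a linear system in c and q, then p follows.
Solving: c = 5, q = 3, p = -30, so g(m) = 5 − 30/(m + 3).
Then g(2) = 5 − 30/5 = -1.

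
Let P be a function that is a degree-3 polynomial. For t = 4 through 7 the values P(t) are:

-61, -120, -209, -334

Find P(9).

Write P(t) = at³ + bt² + ct + d; the 4 given values yield a linear system in the 4 coefficients.
Solving, P(t) = -t³ + 2t - 5.
Then P(9) = -716.

-716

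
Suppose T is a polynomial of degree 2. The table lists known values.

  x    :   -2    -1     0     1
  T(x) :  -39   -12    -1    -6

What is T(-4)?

First differences: 27, 11, -5. Second differences: -16, -16.
Level-2 differences are constant, so T has degree 2.
Fitting a degree-2 polynomial gives T(x) = -8x² + 3x - 1.
Then T(-4) = -141.

-141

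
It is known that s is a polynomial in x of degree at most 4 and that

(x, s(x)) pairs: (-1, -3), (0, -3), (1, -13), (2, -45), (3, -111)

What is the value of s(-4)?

First differences: 0, -10, -32, -66. Second differences: -10, -22, -34. Third differences: -12, -12.
Level-3 differences are constant, so s has degree 3.
Fitting a degree-3 polynomial gives s(x) = -2x³ - 5x² - 3x - 3.
Then s(-4) = 57.

57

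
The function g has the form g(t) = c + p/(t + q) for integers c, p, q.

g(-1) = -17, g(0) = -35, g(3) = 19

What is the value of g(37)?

2

(g(t) − c)(t + q) = p for each data point; the three points give a linear system in c and q, then p follows.
Solving: c = 1, q = -1, p = 36, so g(t) = 1 + 36/(t − 1).
Then g(37) = 1 + 36/36 = 2.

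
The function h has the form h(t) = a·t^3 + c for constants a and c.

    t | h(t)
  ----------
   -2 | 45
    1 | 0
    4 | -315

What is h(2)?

-35

From h(-2) = 45 and h(1) = 0: -8a + c = 45 and 1a + c = 0.
Subtracting: 9a = -45, so a = -5; then c = 45 − (-5)·(-8) = 5.
So h(t) = -5t³ + 5, and h(2) = -35.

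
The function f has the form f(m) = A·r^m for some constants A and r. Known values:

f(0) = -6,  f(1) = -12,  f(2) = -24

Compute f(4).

Consecutive ratio: -12/(-6) = 2, and -24/(-12) = 2, so r = 2.
Then A·2^0 = -6 gives A = -6, and f(m) = -6·2^m.
f(4) = -6·2^4 = -96.

-96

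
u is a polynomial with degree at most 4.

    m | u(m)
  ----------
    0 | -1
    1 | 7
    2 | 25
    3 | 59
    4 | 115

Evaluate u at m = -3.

-25

First differences: 8, 18, 34, 56. Second differences: 10, 16, 22. Third differences: 6, 6.
Level-3 differences are constant, so u has degree 3.
Fitting a degree-3 polynomial gives u(m) = m³ + 2m² + 5m - 1.
Then u(-3) = -25.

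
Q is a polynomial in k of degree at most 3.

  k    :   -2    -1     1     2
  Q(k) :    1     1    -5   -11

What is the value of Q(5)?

-41

Write Q(k) = ak³ + bk² + ck + d; the 4 given values yield a linear system in the 4 coefficients.
Solving, the leading coefficient vanishes, and Q(k) = -k² - 3k - 1.
Then Q(5) = -41.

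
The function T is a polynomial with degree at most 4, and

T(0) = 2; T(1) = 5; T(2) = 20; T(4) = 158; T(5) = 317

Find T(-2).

-40

Write T(n) = an^4 + bn³ + cn² + dn + e; the 5 given values yield a linear system in the 5 coefficients.
Solving, the leading coefficient vanishes, and T(n) = 3n³ - 3n² + 3n + 2.
Then T(-2) = -40.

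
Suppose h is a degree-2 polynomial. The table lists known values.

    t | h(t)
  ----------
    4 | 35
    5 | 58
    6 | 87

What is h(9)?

210

Write h(t) = at² + bt + c; the 3 given values yield a linear system in the 3 coefficients.
Solving, h(t) = 3t² - 4t + 3.
Then h(9) = 210.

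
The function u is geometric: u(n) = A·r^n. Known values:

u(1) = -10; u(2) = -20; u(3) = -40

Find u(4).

-80

Consecutive ratio: -20/(-10) = 2, and -40/(-20) = 2, so r = 2.
Then A·2^1 = -10 gives A = -5, and u(n) = -5·2^n.
u(4) = -5·2^4 = -80.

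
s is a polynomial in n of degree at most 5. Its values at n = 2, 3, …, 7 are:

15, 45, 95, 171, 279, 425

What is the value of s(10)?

First differences: 30, 50, 76, 108, 146. Second differences: 20, 26, 32, 38. Third differences: 6, 6, 6.
Level-3 differences are constant, so s has degree 3.
Fitting a degree-3 polynomial gives s(n) = n³ + n² + 6n - 9.
Then s(10) = 1151.

1151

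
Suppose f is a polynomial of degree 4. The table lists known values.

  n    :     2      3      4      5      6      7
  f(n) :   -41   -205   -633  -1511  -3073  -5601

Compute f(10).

First differences: -164, -428, -878, -1562, -2528. Second differences: -264, -450, -684, -966. Third differences: -186, -234, -282. Fourth differences: -48, -48.
Level-4 differences are constant, so f has degree 4.
Fitting a degree-4 polynomial gives f(n) = -2n^4 - 3n³ + 5n² - 2n - 1.
Then f(10) = -22521.

-22521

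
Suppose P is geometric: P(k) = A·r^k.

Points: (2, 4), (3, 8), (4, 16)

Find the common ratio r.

Consecutive ratio: 8/4 = 2, and 16/8 = 2, so r = 2.
Then A·2^2 = 4 gives A = 1, and P(k) = 1·2^k.

2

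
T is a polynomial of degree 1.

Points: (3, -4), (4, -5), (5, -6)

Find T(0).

-1

First differences: -1, -1.
Level-1 differences are constant, so T has degree 1.
Fitting a degree-1 polynomial gives T(k) = -k - 1.
Then T(0) = -1.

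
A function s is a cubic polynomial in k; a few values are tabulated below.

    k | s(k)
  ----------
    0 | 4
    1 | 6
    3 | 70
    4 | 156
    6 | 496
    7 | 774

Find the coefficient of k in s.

Write s(k) = ak³ + bk² + ck + d; the 6 given values yield a linear system in the 4 coefficients.
Solving, s(k) = 2k³ + 2k² - 2k + 4.
The coefficient of k is -2.

-2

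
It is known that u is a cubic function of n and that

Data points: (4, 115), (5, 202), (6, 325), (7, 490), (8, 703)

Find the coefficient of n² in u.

3

First differences: 87, 123, 165, 213. Second differences: 36, 42, 48. Third differences: 6, 6.
Level-3 differences are constant, so u has degree 3.
Fitting a degree-3 polynomial gives u(n) = n³ + 3n² - n + 7.
The coefficient of n² is 3.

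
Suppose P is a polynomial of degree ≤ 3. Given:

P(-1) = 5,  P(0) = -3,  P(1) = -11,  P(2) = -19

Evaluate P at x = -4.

29

Write P(x) = ax³ + bx² + cx + d; the 4 given values yield a linear system in the 4 coefficients.
Solving, the top 2 coefficients vanish, and P(x) = -8x - 3.
Then P(-4) = 29.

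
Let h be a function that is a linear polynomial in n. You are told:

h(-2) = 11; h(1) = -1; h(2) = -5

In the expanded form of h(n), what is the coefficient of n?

-4

Write h(n) = an + b; the 3 given values yield a linear system in the 2 coefficients.
Solving, h(n) = -4n + 3.
The coefficient of n is -4.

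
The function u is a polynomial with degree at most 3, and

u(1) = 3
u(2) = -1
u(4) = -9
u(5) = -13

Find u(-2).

Write u(m) = am³ + bm² + cm + d; the 4 given values yield a linear system in the 4 coefficients.
Solving, the top 2 coefficients vanish, and u(m) = -4m + 7.
Then u(-2) = 15.

15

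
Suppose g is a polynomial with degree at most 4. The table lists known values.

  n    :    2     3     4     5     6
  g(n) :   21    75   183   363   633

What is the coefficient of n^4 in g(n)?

0

Write g(n) = an^4 + bn³ + cn² + dn + e; the 5 given values yield a linear system in the 5 coefficients.
Solving, the leading coefficient vanishes, and g(n) = 3n³ - 3n + 3.
The coefficient of n^4 is 0.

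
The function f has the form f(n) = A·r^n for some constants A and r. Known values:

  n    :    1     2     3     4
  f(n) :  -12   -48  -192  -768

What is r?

4

Consecutive ratio: -48/(-12) = 4, and -192/(-48) = 4, so r = 4.
Then A·4^1 = -12 gives A = -3, and f(n) = -3·4^n.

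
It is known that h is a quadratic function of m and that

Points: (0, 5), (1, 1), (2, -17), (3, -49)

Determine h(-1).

First differences: -4, -18, -32. Second differences: -14, -14.
Level-2 differences are constant, so h has degree 2.
Fitting a degree-2 polynomial gives h(m) = -7m² + 3m + 5.
Then h(-1) = -5.

-5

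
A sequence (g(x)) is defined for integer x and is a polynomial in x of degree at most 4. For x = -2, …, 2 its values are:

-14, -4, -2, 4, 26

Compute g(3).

76

First differences: 10, 2, 6, 22. Second differences: -8, 4, 16. Third differences: 12, 12.
Level-3 differences are constant, so g has degree 3.
Fitting a degree-3 polynomial gives g(x) = 2x³ + 2x² + 2x - 2.
Then g(3) = 76.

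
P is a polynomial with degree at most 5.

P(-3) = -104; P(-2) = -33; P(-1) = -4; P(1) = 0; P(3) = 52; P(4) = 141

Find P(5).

Write P(n) = an^5 + bn^4 + cn³ + dn² + en + p; the 6 given values yield a linear system in the 6 coefficients.
Solving, the top 2 coefficients vanish, and P(n) = 3n³ - 3n² - n + 1.
Then P(5) = 296.

296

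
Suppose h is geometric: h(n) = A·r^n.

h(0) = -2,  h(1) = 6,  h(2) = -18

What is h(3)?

54

Consecutive ratio: 6/(-2) = -3, and -18/6 = -3, so r = -3.
Then A·(-3)^0 = -2 gives A = -2, and h(n) = -2·(-3)^n.
h(3) = -2·(-3)^3 = 54.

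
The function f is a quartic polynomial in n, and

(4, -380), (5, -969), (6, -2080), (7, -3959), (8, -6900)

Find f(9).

Write f(n) = an^4 + bn³ + cn² + dn + e; the 5 given values yield a linear system in the 5 coefficients.
Solving, f(n) = -2n^4 + 3n³ - 4n² + 2n - 4.
Then f(9) = -11245.

-11245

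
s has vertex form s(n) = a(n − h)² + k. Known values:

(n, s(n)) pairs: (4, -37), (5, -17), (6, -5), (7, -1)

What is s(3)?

-65

First differences 20, 12, 4; second difference -8 = 2a, so a = -4.
Expanding, the n-coefficient is −2ah = 8h; matching it to the data gives h = 7, and then k = -1.
So s(n) = -4(n − 7)² − 1.
s(3) = -4·(-4)² − 1 = -65.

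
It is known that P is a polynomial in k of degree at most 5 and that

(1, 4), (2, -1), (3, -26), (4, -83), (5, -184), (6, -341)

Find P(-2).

19

First differences: -5, -25, -57, -101, -157. Second differences: -20, -32, -44, -56. Third differences: -12, -12, -12.
Level-3 differences are constant, so P has degree 3.
Fitting a degree-3 polynomial gives P(k) = -2k³ + 2k² + 3k + 1.
Then P(-2) = 19.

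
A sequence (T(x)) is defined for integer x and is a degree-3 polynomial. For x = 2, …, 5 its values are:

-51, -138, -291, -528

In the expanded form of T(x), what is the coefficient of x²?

-6

Write T(x) = ax³ + bx² + cx + d; the 4 given values yield a linear system in the 4 coefficients.
Solving, T(x) = -3x³ - 6x² - 3.
The coefficient of x² is -6.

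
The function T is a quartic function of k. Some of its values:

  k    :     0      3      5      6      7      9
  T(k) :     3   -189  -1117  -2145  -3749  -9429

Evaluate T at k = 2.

Write T(k) = ak^4 + bk³ + ck² + dk + e; the 6 given values yield a linear system in the 5 coefficients.
Solving, T(k) = -k^4 - 4k³ + k² - 4k + 3.
Then T(2) = -49.

-49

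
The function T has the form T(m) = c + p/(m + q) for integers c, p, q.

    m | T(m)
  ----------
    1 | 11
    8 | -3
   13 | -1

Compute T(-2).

(T(m) − c)(m + q) = p for each data point; the three points give a linear system in c and q, then p follows.
Solving: c = 1, q = -3, p = -20, so T(m) = 1 − 20/(m − 3).
Then T(-2) = 1 − 20/(-5) = 5.

5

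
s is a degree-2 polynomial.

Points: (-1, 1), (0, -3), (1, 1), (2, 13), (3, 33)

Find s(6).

First differences: -4, 4, 12, 20. Second differences: 8, 8, 8.
Level-2 differences are constant, so s has degree 2.
Fitting a degree-2 polynomial gives s(k) = 4k² - 3.
Then s(6) = 141.

141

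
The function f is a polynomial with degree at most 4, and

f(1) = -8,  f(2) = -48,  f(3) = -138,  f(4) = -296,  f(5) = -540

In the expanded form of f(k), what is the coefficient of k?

2

Write f(k) = ak^4 + bk³ + ck² + dk + e; the 5 given values yield a linear system in the 5 coefficients.
Solving, the leading coefficient vanishes, and f(k) = -3k³ - 7k² + 2k.
The coefficient of k is 2.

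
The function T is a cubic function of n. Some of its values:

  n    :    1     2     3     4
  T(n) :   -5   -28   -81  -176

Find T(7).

Write T(n) = an³ + bn² + cn + d; the 4 given values yield a linear system in the 4 coefficients.
Solving, T(n) = -2n³ - 3n².
Then T(7) = -833.

-833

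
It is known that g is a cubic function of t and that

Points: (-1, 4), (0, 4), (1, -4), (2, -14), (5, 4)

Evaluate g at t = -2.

Write g(t) = at³ + bt² + ct + d; the 5 given values yield a linear system in the 4 coefficients.
Solving, g(t) = t³ - 4t² - 5t + 4.
Then g(-2) = -10.

-10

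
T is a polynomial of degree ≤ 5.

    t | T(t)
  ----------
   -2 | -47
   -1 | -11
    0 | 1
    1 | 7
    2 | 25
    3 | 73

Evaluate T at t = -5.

-479

First differences: 36, 12, 6, 18, 48. Second differences: -24, -6, 12, 30. Third differences: 18, 18, 18.
Level-3 differences are constant, so T has degree 3.
Fitting a degree-3 polynomial gives T(t) = 3t³ - 3t² + 6t + 1.
Then T(-5) = -479.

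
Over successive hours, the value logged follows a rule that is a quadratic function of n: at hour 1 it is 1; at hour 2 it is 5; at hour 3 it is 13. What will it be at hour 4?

25

Write the value at n as f(n).
Write f(n) = an² + bn + c; the 3 given values yield a linear system in the 3 coefficients.
Solving, f(n) = 2n² - 2n + 1.
Then f(4) = 25.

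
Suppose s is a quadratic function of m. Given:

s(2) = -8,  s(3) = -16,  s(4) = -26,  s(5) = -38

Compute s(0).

First differences: -8, -10, -12. Second differences: -2, -2.
Level-2 differences are constant, so s has degree 2.
Fitting a degree-2 polynomial gives s(m) = -m² - 3m + 2.
Then s(0) = 2.

2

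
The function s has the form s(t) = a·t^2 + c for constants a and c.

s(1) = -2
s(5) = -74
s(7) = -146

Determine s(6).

-107

From s(1) = -2 and s(5) = -74: 1a + c = -2 and 25a + c = -74.
Subtracting: 24a = -72, so a = -3; then c = -2 − (-3)·1 = 1.
So s(t) = -3t² + 1, and s(6) = -107.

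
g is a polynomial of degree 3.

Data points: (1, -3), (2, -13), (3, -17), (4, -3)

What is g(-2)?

Write g(m) = am³ + bm² + cm + d; the 4 given values yield a linear system in the 4 coefficients.
Solving, g(m) = 2m³ - 9m² + 3m + 1.
Then g(-2) = -57.

-57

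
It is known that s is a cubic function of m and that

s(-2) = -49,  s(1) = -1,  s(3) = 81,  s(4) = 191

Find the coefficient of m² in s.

-1

Write s(m) = am³ + bm² + cm + d; the 4 given values yield a linear system in the 4 coefficients.
Solving, s(m) = 3m³ - m² + 6m - 9.
The coefficient of m² is -1.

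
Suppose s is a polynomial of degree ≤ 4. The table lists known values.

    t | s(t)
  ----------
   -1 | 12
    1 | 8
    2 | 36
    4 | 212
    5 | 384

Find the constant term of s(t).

4

Write s(t) = at^4 + bt³ + ct² + dt + e; the 5 given values yield a linear system in the 5 coefficients.
Solving, the leading coefficient vanishes, and s(t) = 2t³ + 6t² - 4t + 4.
The constant term is s(0) = 4.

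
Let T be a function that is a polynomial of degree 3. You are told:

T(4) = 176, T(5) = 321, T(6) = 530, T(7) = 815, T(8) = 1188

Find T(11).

2955

First differences: 145, 209, 285, 373. Second differences: 64, 76, 88. Third differences: 12, 12.
Level-3 differences are constant, so T has degree 3.
Fitting a degree-3 polynomial gives T(n) = 2n³ + 2n² + 5n - 4.
Then T(11) = 2955.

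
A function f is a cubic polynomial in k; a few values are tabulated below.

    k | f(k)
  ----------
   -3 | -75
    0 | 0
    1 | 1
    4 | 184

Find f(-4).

-184

Write f(k) = ak³ + bk² + ck + d; the 4 given values yield a linear system in the 4 coefficients.
Solving, f(k) = 3k³ - 2k.
Then f(-4) = -184.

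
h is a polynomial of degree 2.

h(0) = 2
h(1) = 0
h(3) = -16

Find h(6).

-70

Write h(t) = at² + bt + c; the 3 given values yield a linear system in the 3 coefficients.
Solving, h(t) = -2t² + 2.
Then h(6) = -70.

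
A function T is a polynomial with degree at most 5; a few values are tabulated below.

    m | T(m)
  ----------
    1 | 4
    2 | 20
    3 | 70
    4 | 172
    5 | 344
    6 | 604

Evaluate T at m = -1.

2

Write T(m) = am^5 + bm^4 + cm³ + dm² + em + p; the 6 given values yield a linear system in the 6 coefficients.
Solving, the top 2 coefficients vanish, and T(m) = 3m³ - m² - 2m + 4.
Then T(-1) = 2.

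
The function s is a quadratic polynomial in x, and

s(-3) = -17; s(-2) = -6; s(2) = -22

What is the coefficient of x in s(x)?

-4

Write s(x) = ax² + bx + c; the 3 given values yield a linear system in the 3 coefficients.
Solving, s(x) = -3x² - 4x - 2.
The coefficient of x is -4.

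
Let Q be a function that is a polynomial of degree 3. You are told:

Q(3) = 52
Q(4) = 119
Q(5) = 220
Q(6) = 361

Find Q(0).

-5

Write Q(m) = am³ + bm² + cm + d; the 4 given values yield a linear system in the 4 coefficients.
Solving, Q(m) = m³ + 5m² - 5m - 5.
Then Q(0) = -5.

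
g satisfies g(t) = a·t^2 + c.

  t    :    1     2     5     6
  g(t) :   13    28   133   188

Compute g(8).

328

From g(1) = 13 and g(2) = 28: 1a + c = 13 and 4a + c = 28.
Subtracting: 3a = 15, so a = 5; then c = 13 − 5·1 = 8.
So g(t) = 5t² + 8, and g(8) = 328.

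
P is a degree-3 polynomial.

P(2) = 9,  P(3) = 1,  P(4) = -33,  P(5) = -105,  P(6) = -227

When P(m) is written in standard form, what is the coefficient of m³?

-2

Write P(m) = am³ + bm² + cm + d; the 5 given values yield a linear system in the 4 coefficients.
Solving, P(m) = -2m³ + 5m² + 5m - 5.
The coefficient of m³ is -2.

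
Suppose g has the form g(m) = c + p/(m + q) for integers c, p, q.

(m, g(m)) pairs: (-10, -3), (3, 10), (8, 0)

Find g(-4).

-4

(g(m) − c)(m + q) = p for each data point; the three points give a linear system in c and q, then p follows.
Solving: c = -2, q = -2, p = 12, so g(m) = -2 + 12/(m − 2).
Then g(-4) = -2 + 12/(-6) = -4.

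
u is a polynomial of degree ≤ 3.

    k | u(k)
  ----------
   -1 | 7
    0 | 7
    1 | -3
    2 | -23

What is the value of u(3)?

First differences: 0, -10, -20. Second differences: -10, -10.
Level-2 differences are constant, so u has degree 2.
Fitting a degree-2 polynomial gives u(k) = -5k² - 5k + 7.
Then u(3) = -53.

-53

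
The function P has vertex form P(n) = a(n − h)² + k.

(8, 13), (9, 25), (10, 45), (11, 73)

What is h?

7

First differences 12, 20, 28; second difference 8 = 2a, so a = 4.
Expanding, the n-coefficient is −2ah = -8h; matching it to the data gives h = 7, and then k = 9.
So P(n) = 4(n − 7)² + 9.
Hence h = 7.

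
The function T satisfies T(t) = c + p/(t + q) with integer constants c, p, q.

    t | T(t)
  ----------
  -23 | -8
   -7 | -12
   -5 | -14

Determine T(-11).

-10

(T(t) − c)(t + q) = p for each data point; the three points give a linear system in c and q, then p follows.
Solving: c = -6, q = -1, p = 48, so T(t) = -6 + 48/(t − 1).
Then T(-11) = -6 + 48/(-12) = -10.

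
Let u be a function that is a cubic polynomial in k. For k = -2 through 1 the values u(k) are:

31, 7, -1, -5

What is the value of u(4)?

Write u(k) = ak³ + bk² + ck + d; the 4 given values yield a linear system in the 4 coefficients.
Solving, u(k) = -2k³ + 2k² - 4k - 1.
Then u(4) = -113.

-113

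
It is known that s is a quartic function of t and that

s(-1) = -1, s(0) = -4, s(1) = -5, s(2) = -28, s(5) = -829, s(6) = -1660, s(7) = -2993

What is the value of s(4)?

-356

Write s(t) = at^4 + bt³ + ct² + dt + e; the 7 given values yield a linear system in the 5 coefficients.
Solving, s(t) = -t^4 - 2t³ + 2t² - 4.
Then s(4) = -356.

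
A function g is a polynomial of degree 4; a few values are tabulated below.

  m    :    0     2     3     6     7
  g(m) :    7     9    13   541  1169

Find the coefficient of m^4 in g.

1

Write g(m) = am^4 + bm³ + cm² + dm + e; the 5 given values yield a linear system in the 5 coefficients.
Solving, g(m) = m^4 - 4m³ + 2m² + 5m + 7.
The coefficient of m^4 is 1.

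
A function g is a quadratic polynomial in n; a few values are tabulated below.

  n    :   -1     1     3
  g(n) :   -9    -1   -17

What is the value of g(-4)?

-66

Write g(n) = an² + bn + c; the 3 given values yield a linear system in the 3 coefficients.
Solving, g(n) = -3n² + 4n - 2.
Then g(-4) = -66.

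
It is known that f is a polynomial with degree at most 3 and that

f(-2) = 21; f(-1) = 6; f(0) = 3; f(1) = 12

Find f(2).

First differences: -15, -3, 9. Second differences: 12, 12.
Level-2 differences are constant, so f has degree 2.
Extending the table by one column gives the next first difference 21, so f(2) = 12 + 21 = 33.

33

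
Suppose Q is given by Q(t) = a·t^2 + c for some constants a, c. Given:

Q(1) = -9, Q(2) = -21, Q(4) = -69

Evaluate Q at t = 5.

-105

From Q(1) = -9 and Q(2) = -21: 1a + c = -9 and 4a + c = -21.
Subtracting: 3a = -12, so a = -4; then c = -9 − (-4)·1 = -5.
So Q(t) = -4t² − 5, and Q(5) = -105.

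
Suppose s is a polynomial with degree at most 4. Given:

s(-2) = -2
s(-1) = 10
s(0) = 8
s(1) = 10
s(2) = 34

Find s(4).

220

First differences: 12, -2, 2, 24. Second differences: -14, 4, 22. Third differences: 18, 18.
Level-3 differences are constant, so s has degree 3.
Fitting a degree-3 polynomial gives s(n) = 3n³ + 2n² - 3n + 8.
Then s(4) = 220.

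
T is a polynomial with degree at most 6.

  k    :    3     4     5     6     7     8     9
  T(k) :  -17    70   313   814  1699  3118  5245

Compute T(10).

First differences: 87, 243, 501, 885, 1419, 2127. Second differences: 156, 258, 384, 534, 708. Third differences: 102, 126, 150, 174. Fourth differences: 24, 24, 24.
Level-4 differences are constant, so T has degree 4.
Extending the table by one column gives the next first difference 3033, so T(10) = 5245 + 3033 = 8278.

8278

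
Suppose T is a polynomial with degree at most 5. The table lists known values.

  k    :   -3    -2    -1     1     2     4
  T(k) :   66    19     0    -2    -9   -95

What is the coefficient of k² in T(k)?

Write T(k) = ak^5 + bk^4 + ck³ + dk² + ek + p; the 6 given values yield a linear system in the 6 coefficients.
Solving, the top 2 coefficients vanish, and T(k) = -2k³ + 2k² + k - 3.
The coefficient of k² is 2.

2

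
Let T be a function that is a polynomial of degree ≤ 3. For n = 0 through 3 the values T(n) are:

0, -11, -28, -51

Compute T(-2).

4

First differences: -11, -17, -23. Second differences: -6, -6.
Level-2 differences are constant, so T has degree 2.
Fitting a degree-2 polynomial gives T(n) = -3n² - 8n.
Then T(-2) = 4.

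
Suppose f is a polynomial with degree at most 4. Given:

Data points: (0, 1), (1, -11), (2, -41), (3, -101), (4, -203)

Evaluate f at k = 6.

-581

First differences: -12, -30, -60, -102. Second differences: -18, -30, -42. Third differences: -12, -12.
Level-3 differences are constant, so f has degree 3.
Fitting a degree-3 polynomial gives f(k) = -2k³ - 3k² - 7k + 1.
Then f(6) = -581.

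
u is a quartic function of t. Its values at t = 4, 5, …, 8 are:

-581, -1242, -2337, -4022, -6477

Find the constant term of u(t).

3

Write u(t) = at^4 + bt³ + ct² + dt + e; the 5 given values yield a linear system in the 5 coefficients.
Solving, u(t) = -t^4 - 4t³ - 6t² + 6t + 3.
The constant term is u(0) = 3.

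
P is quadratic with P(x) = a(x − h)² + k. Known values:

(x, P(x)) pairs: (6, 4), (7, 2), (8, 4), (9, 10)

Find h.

First differences -2, 2, 6; second difference 4 = 2a, so a = 2.
Expanding, the x-coefficient is −2ah = -4h; matching it to the data gives h = 7, and then k = 2.
So P(x) = 2(x − 7)² + 2.
Hence h = 7.

7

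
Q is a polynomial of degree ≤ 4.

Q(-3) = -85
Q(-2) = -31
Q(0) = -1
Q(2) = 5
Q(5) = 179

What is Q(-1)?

Write Q(x) = ax^4 + bx³ + cx² + dx + e; the 5 given values yield a linear system in the 5 coefficients.
Solving, the leading coefficient vanishes, and Q(x) = 2x³ - 3x² + x - 1.
Then Q(-1) = -7.

-7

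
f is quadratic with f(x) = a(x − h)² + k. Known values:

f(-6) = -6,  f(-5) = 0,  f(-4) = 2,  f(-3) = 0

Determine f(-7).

First differences 6, 2, -2; second difference -4 = 2a, so a = -2.
Expanding, the x-coefficient is −2ah = 4h; matching it to the data gives h = -4, and then k = 2.
So f(x) = -2(x + 4)² + 2.
f(-7) = -2·(-3)² + 2 = -16.

-16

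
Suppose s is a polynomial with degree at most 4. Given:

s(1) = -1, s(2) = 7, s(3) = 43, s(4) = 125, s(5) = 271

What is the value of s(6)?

499

Write s(x) = ax^4 + bx³ + cx² + dx + e; the 5 given values yield a linear system in the 5 coefficients.
Solving, the leading coefficient vanishes, and s(x) = 3x³ - 4x² - x + 1.
Then s(6) = 499.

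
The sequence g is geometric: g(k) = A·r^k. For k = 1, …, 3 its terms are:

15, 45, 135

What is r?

Consecutive ratio: 45/15 = 3, and 135/45 = 3, so r = 3.
Then A·3^1 = 15 gives A = 5, and g(k) = 5·3^k.

3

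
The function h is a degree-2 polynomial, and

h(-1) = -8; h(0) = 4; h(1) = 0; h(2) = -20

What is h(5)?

-176

Write h(n) = an² + bn + c; the 4 given values yield a linear system in the 3 coefficients.
Solving, h(n) = -8n² + 4n + 4.
Then h(5) = -176.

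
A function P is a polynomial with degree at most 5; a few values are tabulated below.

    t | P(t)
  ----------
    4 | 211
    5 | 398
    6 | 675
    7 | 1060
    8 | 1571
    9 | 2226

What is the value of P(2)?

35

First differences: 187, 277, 385, 511, 655. Second differences: 90, 108, 126, 144. Third differences: 18, 18, 18.
Level-3 differences are constant, so P has degree 3.
Fitting a degree-3 polynomial gives P(t) = 3t³ + 4t + 3.
Then P(2) = 35.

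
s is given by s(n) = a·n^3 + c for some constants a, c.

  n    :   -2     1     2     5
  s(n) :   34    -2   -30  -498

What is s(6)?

-862

From s(-2) = 34 and s(1) = -2: -8a + c = 34 and 1a + c = -2.
Subtracting: 9a = -36, so a = -4; then c = 34 − (-4)·(-8) = 2.
So s(n) = -4n³ + 2, and s(6) = -862.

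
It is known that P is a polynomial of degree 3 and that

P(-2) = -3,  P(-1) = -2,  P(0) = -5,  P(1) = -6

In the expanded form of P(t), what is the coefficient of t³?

Write P(t) = at³ + bt² + ct + d; the 4 given values yield a linear system in the 4 coefficients.
Solving, P(t) = t³ + t² - 3t - 5.
The coefficient of t³ is 1.

1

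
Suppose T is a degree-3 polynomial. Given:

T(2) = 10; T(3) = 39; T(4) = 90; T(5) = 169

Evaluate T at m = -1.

-5

Write T(m) = am³ + bm² + cm + d; the 4 given values yield a linear system in the 4 coefficients.
Solving, T(m) = m³ + 2m² - 6.
Then T(-1) = -5.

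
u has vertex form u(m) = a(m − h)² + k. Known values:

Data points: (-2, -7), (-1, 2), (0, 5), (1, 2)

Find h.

First differences 9, 3, -3; second difference -6 = 2a, so a = -3.
Expanding, the m-coefficient is −2ah = 6h; matching it to the data gives h = 0, and then k = 5.
So u(m) = -3(m + 0)² + 5.
Hence h = 0.

0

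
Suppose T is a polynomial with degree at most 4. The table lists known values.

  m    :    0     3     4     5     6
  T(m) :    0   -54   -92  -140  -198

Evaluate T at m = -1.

-2

Write T(m) = am^4 + bm³ + cm² + dm + e; the 5 given values yield a linear system in the 5 coefficients.
Solving, the top 2 coefficients vanish, and T(m) = -5m² - 3m.
Then T(-1) = -2.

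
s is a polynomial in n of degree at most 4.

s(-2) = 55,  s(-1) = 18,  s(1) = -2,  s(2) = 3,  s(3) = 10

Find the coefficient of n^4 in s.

0

Write s(n) = an^4 + bn³ + cn² + dn + e; the 5 given values yield a linear system in the 5 coefficients.
Solving, the leading coefficient vanishes, and s(n) = -n³ + 7n² - 9n + 1.
The coefficient of n^4 is 0.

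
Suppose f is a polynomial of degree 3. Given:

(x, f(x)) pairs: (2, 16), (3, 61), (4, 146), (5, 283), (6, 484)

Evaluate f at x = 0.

First differences: 45, 85, 137, 201. Second differences: 40, 52, 64. Third differences: 12, 12.
Level-3 differences are constant, so f has degree 3.
Fitting a degree-3 polynomial gives f(x) = 2x³ + 2x² - 3x - 2.
Then f(0) = -2.

-2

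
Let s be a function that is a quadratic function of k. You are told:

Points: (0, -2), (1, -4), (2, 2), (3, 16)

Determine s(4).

First differences: -2, 6, 14. Second differences: 8, 8.
Level-2 differences are constant, so s has degree 2.
Fitting a degree-2 polynomial gives s(k) = 4k² - 6k - 2.
Then s(4) = 38.

38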